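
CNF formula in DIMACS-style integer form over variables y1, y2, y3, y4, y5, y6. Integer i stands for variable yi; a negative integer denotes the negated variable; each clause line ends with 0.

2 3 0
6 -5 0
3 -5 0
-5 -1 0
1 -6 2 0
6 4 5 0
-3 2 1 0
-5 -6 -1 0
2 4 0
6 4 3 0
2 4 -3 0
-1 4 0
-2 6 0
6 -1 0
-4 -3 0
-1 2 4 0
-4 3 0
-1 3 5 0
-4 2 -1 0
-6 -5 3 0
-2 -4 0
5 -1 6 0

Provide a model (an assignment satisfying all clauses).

y1=0, y2=1, y3=1, y4=0, y5=0, y6=1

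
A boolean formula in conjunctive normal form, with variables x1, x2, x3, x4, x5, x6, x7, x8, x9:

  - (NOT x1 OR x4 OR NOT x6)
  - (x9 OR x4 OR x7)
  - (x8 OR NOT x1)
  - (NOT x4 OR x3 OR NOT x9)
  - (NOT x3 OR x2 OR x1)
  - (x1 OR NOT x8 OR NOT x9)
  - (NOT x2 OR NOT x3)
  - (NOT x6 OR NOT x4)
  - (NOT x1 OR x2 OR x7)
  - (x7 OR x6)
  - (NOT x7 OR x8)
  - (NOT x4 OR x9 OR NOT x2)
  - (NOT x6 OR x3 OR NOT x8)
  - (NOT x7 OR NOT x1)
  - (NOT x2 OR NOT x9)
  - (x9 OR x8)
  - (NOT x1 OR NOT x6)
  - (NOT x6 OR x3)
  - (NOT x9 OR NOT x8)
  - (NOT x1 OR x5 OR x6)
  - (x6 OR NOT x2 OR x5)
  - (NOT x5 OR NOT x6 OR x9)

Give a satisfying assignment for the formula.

x1=False  x2=False  x3=False  x4=True  x5=False  x6=False  x7=True  x8=True  x9=False

Try x1 = False.
For the remaining variables, x2 = False, x3 = False, x4 = True, x5 = False, x6 = False, x7 = True, x8 = True, x9 = False works.
Every clause has at least one true literal under this assignment.
Check each clause:
  1. (x4 OR NOT x6 OR NOT x1) — NOT x6 is true.
  2. (x9 OR x7 OR x4) — x4 is true.
  3. (NOT x1 OR x8) — x8 is true.
  4. (NOT x4 OR NOT x9 OR x3) — NOT x9 is true.
  5. (NOT x3 OR x2 OR x1) — NOT x3 is true.
  6. (x1 OR NOT x8 OR NOT x9) — NOT x9 is true.
  7. (NOT x3 OR NOT x2) — NOT x3 is true.
  8. (NOT x6 OR NOT x4) — NOT x6 is true.
  9. (x7 OR x2 OR NOT x1) — NOT x1 is true.
  10. (x7 OR x6) — x7 is true.
  11. (x8 OR NOT x7) — x8 is true.
  12. (x9 OR NOT x2 OR NOT x4) — NOT x2 is true.
  13. (NOT x6 OR NOT x8 OR x3) — NOT x6 is true.
  14. (NOT x1 OR NOT x7) — NOT x1 is true.
  15. (NOT x9 OR NOT x2) — NOT x2 is true.
  16. (x9 OR x8) — x8 is true.
  17. (NOT x6 OR NOT x1) — NOT x6 is true.
  18. (NOT x6 OR x3) — NOT x6 is true.
  19. (NOT x8 OR NOT x9) — NOT x9 is true.
  20. (x6 OR NOT x1 OR x5) — NOT x1 is true.
  21. (x6 OR NOT x2 OR x5) — NOT x2 is true.
  22. (NOT x6 OR NOT x5 OR x9) — NOT x6 is true.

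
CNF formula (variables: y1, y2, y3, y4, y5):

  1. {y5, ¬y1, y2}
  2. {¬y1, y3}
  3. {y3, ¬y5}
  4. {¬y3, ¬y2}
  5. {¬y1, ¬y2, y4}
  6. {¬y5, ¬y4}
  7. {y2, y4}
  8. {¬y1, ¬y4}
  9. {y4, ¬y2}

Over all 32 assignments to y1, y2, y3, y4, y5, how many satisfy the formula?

3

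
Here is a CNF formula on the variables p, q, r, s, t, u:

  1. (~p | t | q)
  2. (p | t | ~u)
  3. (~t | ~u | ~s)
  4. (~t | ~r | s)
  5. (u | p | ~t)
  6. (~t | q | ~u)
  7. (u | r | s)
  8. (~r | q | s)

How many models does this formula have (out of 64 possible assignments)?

18

Case analysis on t and u:
  t=T, u=T: remaining (p,q,r,s) ∈ {(F,T,F,F); (T,T,F,F)} — 2.
  t=T, u=F: remaining (p,q,r,s) ∈ {(T,F,F,T); (T,F,T,T); (T,T,F,T); (T,T,T,T)} — 4.
  t=F, u=T: remaining (p,q,r,s) ∈ {(T,T,F,F); (T,T,F,T); (T,T,T,F); (T,T,T,T)} — 4.
  t=F, u=F: 8 of the 16 assignments to (p,q,r,s) work.
Total: 2 + 4 + 4 + 8 = 18.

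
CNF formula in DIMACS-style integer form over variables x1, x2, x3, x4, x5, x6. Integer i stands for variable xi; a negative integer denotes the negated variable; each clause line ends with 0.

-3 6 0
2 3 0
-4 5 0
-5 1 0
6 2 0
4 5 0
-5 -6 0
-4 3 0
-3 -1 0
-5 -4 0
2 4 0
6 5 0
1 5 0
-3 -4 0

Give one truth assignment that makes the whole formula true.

Pure literal: x2 appears only positively; assign x2 = True.
Branch on x1: take x1 = True.
  then x3 is forced to False.
  then x4 is forced to False.
  then x5 is forced to True.
  then x6 is forced to False.
Every clause has at least one true literal under this assignment.

x1 = True, x2 = True, x3 = False, x4 = False, x5 = True, x6 = False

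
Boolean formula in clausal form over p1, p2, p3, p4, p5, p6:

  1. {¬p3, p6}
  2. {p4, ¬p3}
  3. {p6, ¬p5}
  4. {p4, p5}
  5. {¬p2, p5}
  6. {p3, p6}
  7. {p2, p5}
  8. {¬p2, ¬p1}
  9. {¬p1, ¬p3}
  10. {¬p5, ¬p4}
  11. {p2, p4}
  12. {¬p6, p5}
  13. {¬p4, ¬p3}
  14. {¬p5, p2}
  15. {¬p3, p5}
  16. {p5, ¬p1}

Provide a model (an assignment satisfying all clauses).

p1 = 0, p2 = 1, p3 = 0, p4 = 0, p5 = 1, p6 = 1

Check each clause:
  1. {p6, ¬p3} — ¬p3 is true.
  2. {p4, ¬p3} — ¬p3 is true.
  3. {p6, ¬p5} — p6 is true.
  4. {p5, p4} — p5 is true.
  5. {¬p2, p5} — p5 is true.
  6. {p3, p6} — p6 is true.
  7. {p5, p2} — p2 is true.
  8. {¬p2, ¬p1} — ¬p1 is true.
  9. {¬p3, ¬p1} — ¬p3 is true.
  10. {¬p4, ¬p5} — ¬p4 is true.
  11. {p4, p2} — p2 is true.
  12. {p5, ¬p6} — p5 is true.
  13. {¬p3, ¬p4} — ¬p4 is true.
  14. {p2, ¬p5} — p2 is true.
  15. {p5, ¬p3} — ¬p3 is true.
  16. {¬p1, p5} — p5 is true.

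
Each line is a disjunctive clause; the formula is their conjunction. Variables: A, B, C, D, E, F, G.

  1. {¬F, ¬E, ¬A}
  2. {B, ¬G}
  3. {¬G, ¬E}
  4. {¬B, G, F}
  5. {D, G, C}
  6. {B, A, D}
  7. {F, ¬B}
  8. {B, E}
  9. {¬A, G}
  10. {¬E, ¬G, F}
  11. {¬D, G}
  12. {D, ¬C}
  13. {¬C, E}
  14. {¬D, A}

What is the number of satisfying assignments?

3

Satisfying assignments:
  A=F B=T C=F D=F E=F F=T G=T
  A=T B=T C=F D=F E=F F=T G=T
  A=T B=T C=F D=T E=F F=T G=T
Count: 3.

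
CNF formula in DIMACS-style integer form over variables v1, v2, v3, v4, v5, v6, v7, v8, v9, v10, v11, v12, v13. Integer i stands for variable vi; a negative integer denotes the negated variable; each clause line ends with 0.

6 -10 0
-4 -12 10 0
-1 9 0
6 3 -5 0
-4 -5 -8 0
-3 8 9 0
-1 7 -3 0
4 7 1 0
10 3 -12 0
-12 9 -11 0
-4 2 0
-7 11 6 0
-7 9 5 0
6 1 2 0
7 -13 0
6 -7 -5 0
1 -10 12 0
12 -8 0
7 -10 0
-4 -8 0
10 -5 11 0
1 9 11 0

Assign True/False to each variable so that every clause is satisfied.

v1=F  v2=F  v3=F  v4=F  v5=T  v6=T  v7=T  v8=F  v9=T  v10=T  v11=F  v12=T  v13=T

Check each clause:
  1. (~v10 \/ v6) — v6 is true.
  2. (~v12 \/ v10 \/ ~v4) — v10 is true.
  3. (v9 \/ ~v1) — v9 is true.
  4. (v6 \/ v3 \/ ~v5) — v6 is true.
  5. (~v8 \/ ~v5 \/ ~v4) — ~v8 is true.
  6. (v9 \/ ~v3 \/ v8) — v9 is true.
  7. (~v3 \/ ~v1 \/ v7) — ~v3 is true.
  8. (v4 \/ v7 \/ v1) — v7 is true.
  9. (v10 \/ v3 \/ ~v12) — v10 is true.
  10. (~v11 \/ v9 \/ ~v12) — v9 is true.
  11. (~v4 \/ v2) — ~v4 is true.
  12. (v6 \/ ~v7 \/ v11) — v6 is true.
  13. (~v7 \/ v5 \/ v9) — v9 is true.
  14. (v2 \/ v6 \/ v1) — v6 is true.
  15. (v7 \/ ~v13) — v7 is true.
  16. (~v7 \/ ~v5 \/ v6) — v6 is true.
  17. (v12 \/ v1 \/ ~v10) — v12 is true.
  18. (v12 \/ ~v8) — ~v8 is true.
  19. (~v10 \/ v7) — v7 is true.
  20. (~v4 \/ ~v8) — ~v8 is true.
  21. (v10 \/ v11 \/ ~v5) — v10 is true.
  22. (v11 \/ v9 \/ v1) — v9 is true.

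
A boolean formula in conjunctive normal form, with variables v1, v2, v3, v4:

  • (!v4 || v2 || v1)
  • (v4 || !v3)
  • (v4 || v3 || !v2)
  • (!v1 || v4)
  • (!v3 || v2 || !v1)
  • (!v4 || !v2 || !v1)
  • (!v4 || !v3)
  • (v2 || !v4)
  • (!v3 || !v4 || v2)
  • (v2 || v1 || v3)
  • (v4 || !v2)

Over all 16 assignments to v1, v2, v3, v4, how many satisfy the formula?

1

Satisfying assignments:
  v1=F v2=T v3=F v4=T
Count: 1.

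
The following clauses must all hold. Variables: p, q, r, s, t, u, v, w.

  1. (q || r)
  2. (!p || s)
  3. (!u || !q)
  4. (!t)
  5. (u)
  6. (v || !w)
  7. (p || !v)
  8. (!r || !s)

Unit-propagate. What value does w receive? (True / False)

(!t) is a unit clause: t = False.
(u) stands alone — u = True.
(!u || !q) with u = True leaves only !q, so q = False.
(q || r) with q = False leaves only r, so r = True.
In (!r || !s), !r is now false; !s must hold, so s = False.
(s || !p): since s = False, the clause reduces to (!p). p = False.
In (!v || p), p is now false; !v must hold, so v = False.
In (v || !w), v is now false; !w must hold, so w = False.

False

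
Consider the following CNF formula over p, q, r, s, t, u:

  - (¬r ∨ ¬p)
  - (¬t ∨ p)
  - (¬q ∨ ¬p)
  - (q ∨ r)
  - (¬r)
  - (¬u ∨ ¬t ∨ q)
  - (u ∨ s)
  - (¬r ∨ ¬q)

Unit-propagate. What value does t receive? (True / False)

False

(¬r) is a unit clause: r = False.
(r ∨ q): since r = False, the clause reduces to (q). q = True.
From (¬p ∨ ¬q) and q = True: p = False.
(¬t ∨ p): since p = False, the clause reduces to (¬t). t = False.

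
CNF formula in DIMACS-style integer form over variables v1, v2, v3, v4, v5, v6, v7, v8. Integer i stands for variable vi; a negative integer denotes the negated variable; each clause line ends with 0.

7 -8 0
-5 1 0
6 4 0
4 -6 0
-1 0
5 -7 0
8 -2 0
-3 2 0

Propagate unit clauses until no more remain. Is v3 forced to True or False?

False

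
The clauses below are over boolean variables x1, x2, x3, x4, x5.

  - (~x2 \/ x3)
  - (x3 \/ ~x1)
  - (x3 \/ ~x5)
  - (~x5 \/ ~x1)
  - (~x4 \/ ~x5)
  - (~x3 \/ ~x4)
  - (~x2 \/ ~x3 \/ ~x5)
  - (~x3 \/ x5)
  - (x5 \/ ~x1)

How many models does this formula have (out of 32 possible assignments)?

3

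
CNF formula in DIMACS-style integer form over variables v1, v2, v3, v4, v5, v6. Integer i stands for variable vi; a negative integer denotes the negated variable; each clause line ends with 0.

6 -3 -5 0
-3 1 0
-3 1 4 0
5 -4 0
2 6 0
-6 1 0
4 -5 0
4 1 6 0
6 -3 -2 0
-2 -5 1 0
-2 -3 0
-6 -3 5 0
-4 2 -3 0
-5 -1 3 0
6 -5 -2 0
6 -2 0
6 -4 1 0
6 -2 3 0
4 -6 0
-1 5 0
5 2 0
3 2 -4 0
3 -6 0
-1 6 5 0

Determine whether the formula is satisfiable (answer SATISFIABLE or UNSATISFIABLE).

UNSATISFIABLE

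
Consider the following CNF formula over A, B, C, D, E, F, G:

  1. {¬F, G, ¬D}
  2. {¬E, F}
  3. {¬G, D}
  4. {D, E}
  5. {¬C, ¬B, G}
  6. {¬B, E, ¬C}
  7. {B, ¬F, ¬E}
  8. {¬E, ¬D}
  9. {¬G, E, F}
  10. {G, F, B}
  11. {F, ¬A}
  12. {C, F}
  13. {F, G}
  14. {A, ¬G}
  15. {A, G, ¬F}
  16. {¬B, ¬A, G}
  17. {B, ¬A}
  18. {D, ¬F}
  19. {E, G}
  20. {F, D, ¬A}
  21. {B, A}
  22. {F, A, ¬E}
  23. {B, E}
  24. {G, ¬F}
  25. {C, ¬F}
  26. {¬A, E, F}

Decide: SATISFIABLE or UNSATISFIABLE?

F = True:
  propagation gives D=True, G=True, E=False, A=True; an empty clause results — contradiction.
F = False:
  propagation gives E=False, D=True, G=False; an empty clause results — contradiction.
Every branch closes, so no satisfying assignment exists.

UNSATISFIABLE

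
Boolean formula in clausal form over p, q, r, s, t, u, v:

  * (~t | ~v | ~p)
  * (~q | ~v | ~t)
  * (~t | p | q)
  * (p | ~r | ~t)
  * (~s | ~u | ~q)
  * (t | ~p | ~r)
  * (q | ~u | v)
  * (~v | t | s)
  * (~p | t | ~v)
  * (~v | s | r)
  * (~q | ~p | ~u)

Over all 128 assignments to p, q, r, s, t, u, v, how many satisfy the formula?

31

Split on t, then p.
  t=T, p=T: forces u=F; v=F; q, r, s free → 2^3 = 8.
  t=T, p=F: remaining (q,r,s,u,v) ∈ {(T,F,F,F,F); (T,F,F,T,F); (T,F,T,F,F)} — 3.
  t=F, p=T: remaining (q,r,s,u,v) ∈ {(F,F,F,F,F); (F,F,T,F,F); (T,F,F,F,F); (T,F,T,F,F)} — 4.
  t=F, p=F: r free; 8 ways for (q,s,u,v) × 2^1 = 16.
Total: 8 + 3 + 4 + 16 = 31.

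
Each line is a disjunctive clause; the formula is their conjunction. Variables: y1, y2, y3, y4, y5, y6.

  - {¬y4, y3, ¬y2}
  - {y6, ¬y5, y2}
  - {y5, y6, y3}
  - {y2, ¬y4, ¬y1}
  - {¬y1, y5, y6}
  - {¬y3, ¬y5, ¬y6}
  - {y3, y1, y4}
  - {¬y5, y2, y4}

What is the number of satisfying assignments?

21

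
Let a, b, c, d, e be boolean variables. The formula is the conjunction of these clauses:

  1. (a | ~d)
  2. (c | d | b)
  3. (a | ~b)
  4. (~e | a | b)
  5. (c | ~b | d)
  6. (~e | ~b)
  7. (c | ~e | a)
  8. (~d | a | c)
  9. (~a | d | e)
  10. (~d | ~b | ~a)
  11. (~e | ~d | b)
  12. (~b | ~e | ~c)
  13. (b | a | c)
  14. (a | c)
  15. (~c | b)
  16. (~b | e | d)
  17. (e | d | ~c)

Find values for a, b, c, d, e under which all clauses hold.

a=True  b=False  c=False  d=True  e=False

Check each clause:
  1. (a | ~d) — a is true.
  2. (b | d | c) — d is true.
  3. (~b | a) — a is true.
  4. (a | ~e | b) — a is true.
  5. (d | c | ~b) — d is true.
  6. (~e | ~b) — ~e is true.
  7. (c | a | ~e) — a is true.
  8. (c | ~d | a) — a is true.
  9. (e | ~a | d) — d is true.
  10. (~d | ~a | ~b) — ~b is true.
  11. (~e | b | ~d) — ~e is true.
  12. (~c | ~b | ~e) — ~e is true.
  13. (a | c | b) — a is true.
  14. (c | a) — a is true.
  15. (b | ~c) — ~c is true.
  16. (d | ~b | e) — d is true.
  17. (e | d | ~c) — d is true.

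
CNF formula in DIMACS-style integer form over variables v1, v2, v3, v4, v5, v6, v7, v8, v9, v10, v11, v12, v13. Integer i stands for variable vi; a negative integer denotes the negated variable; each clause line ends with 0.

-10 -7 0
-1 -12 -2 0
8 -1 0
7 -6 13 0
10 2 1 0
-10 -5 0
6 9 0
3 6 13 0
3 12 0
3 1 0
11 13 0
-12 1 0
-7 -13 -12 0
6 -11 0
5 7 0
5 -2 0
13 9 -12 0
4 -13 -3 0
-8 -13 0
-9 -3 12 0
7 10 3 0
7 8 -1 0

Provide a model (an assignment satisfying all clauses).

v1 = False, v2 = True, v3 = True, v4 = False, v5 = True, v6 = True, v7 = True, v8 = True, v9 = False, v10 = False, v11 = True, v12 = False, v13 = False

Check each clause:
  1. (~v7 | ~v10) — ~v10 is true.
  2. (~v2 | ~v1 | ~v12) — ~v12 is true.
  3. (v8 | ~v1) — v8 is true.
  4. (~v6 | v7 | v13) — v7 is true.
  5. (v1 | v10 | v2) — v2 is true.
  6. (~v10 | ~v5) — ~v10 is true.
  7. (v6 | v9) — v6 is true.
  8. (v6 | v13 | v3) — v3 is true.
  9. (v12 | v3) — v3 is true.
  10. (v1 | v3) — v3 is true.
  11. (v11 | v13) — v11 is true.
  12. (~v12 | v1) — ~v12 is true.
  13. (~v13 | ~v12 | ~v7) — ~v13 is true.
  14. (v6 | ~v11) — v6 is true.
  15. (v5 | v7) — v5 is true.
  16. (~v2 | v5) — v5 is true.
  17. (~v12 | v9 | v13) — ~v12 is true.
  18. (~v13 | v4 | ~v3) — ~v13 is true.
  19. (~v13 | ~v8) — ~v13 is true.
  20. (~v9 | v12 | ~v3) — ~v9 is true.
  21. (v7 | v3 | v10) — v3 is true.
  22. (v8 | v7 | ~v1) — v8 is true.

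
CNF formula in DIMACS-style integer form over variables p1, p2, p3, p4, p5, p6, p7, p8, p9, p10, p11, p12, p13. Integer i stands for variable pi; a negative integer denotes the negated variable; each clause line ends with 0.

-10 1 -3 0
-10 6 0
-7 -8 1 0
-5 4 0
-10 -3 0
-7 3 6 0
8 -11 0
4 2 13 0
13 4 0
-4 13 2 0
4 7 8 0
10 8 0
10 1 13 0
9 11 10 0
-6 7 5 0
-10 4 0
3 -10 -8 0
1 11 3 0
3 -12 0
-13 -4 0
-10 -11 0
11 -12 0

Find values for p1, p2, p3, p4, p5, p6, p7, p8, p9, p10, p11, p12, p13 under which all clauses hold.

p1=1  p2=1  p3=1  p4=1  p5=0  p6=1  p7=1  p8=1  p9=0  p10=0  p11=1  p12=0  p13=0

Check each clause:
  1. (¬p10 ∨ p1 ∨ ¬p3) — p1 is true.
  2. (¬p10 ∨ p6) — p6 is true.
  3. (¬p7 ∨ ¬p8 ∨ p1) — p1 is true.
  4. (¬p5 ∨ p4) — ¬p5 is true.
  5. (¬p3 ∨ ¬p10) — ¬p10 is true.
  6. (¬p7 ∨ p3 ∨ p6) — p3 is true.
  7. (¬p11 ∨ p8) — p8 is true.
  8. (p2 ∨ p4 ∨ p13) — p2 is true.
  9. (p13 ∨ p4) — p4 is true.
  10. (¬p4 ∨ p2 ∨ p13) — p2 is true.
  11. (p7 ∨ p4 ∨ p8) — p8 is true.
  12. (p10 ∨ p8) — p8 is true.
  13. (p1 ∨ p10 ∨ p13) — p1 is true.
  14. (p9 ∨ p10 ∨ p11) — p11 is true.
  15. (p7 ∨ ¬p6 ∨ p5) — p7 is true.
  16. (¬p10 ∨ p4) — p4 is true.
  17. (¬p8 ∨ p3 ∨ ¬p10) — p3 is true.
  18. (p1 ∨ p3 ∨ p11) — p3 is true.
  19. (p3 ∨ ¬p12) — p3 is true.
  20. (¬p13 ∨ ¬p4) — ¬p13 is true.
  21. (¬p11 ∨ ¬p10) — ¬p10 is true.
  22. (¬p12 ∨ p11) — p11 is true.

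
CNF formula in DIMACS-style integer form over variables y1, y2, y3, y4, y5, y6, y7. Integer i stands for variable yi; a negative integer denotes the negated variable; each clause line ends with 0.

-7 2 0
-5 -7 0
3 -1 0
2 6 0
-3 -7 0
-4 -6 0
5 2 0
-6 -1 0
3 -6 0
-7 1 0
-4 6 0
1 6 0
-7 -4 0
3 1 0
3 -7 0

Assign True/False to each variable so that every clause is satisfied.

Pure literal: y2 appears only positively; assign y2 = True.
y4 occurs only negated in the remaining clauses — set y4 = False.
Set y1 = True and propagate.
  then y3 is forced to True.
  then y7 is forced to False.
  then y6 is forced to False.
y5 is now unconstrained; take y5 = True.
Check each clause:
  1. (~y7 \/ y2) — ~y7 is true.
  2. (~y7 \/ ~y5) — ~y7 is true.
  3. (y3 \/ ~y1) — y3 is true.
  4. (y2 \/ y6) — y2 is true.
  5. (~y3 \/ ~y7) — ~y7 is true.
  6. (~y4 \/ ~y6) — ~y6 is true.
  7. (y2 \/ y5) — y2 is true.
  8. (~y6 \/ ~y1) — ~y6 is true.
  9. (~y6 \/ y3) — ~y6 is true.
  10. (y1 \/ ~y7) — y1 is true.
  11. (y6 \/ ~y4) — ~y4 is true.
  12. (y6 \/ y1) — y1 is true.
  13. (~y4 \/ ~y7) — ~y7 is true.
  14. (y3 \/ y1) — y1 is true.
  15. (y3 \/ ~y7) — ~y7 is true.

y1=True, y2=True, y3=True, y4=False, y5=True, y6=False, y7=False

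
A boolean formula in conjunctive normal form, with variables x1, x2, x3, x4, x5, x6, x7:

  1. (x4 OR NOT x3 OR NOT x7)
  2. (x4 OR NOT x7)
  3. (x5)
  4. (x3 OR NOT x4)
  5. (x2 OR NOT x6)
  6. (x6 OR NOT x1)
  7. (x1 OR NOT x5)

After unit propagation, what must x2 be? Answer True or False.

(x5) stands alone — x5 = True.
(x1 OR NOT x5): since x5 = True, the clause reduces to (x1). x1 = True.
(NOT x1 OR x6) with x1 = True leaves only x6, so x6 = True.
In (x2 OR NOT x6), NOT x6 is now false; x2 must hold, so x2 = True.

True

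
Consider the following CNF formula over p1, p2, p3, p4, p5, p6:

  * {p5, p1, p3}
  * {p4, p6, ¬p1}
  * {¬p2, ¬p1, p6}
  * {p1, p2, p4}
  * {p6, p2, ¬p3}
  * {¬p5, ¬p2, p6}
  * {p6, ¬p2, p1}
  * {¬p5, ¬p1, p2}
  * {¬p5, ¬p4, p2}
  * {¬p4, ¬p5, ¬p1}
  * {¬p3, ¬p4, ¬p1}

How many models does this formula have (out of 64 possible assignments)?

16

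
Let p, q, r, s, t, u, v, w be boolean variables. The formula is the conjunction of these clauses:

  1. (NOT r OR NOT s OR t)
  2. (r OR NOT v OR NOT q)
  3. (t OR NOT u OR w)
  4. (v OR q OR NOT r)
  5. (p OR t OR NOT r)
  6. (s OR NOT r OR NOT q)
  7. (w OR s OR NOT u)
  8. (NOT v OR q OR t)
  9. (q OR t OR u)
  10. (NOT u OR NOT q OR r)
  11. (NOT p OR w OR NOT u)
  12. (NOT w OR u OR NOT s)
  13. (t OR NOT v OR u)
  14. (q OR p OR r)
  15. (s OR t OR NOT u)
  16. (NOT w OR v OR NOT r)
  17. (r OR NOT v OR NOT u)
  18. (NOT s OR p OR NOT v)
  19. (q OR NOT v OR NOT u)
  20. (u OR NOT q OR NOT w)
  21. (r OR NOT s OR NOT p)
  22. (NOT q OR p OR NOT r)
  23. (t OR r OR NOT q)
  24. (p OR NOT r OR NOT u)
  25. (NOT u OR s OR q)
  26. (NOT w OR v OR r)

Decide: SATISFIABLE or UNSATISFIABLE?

Pure literal: t appears only positively; assign t = True.
Try p = True.
The remaining clauses are satisfied by q = False, r = True, s = True, u = False, v = True, w = False.
So p = 1  q = 0  r = 1  s = 1  t = 1  u = 0  v = 1  w = 0 is a satisfying assignment.

SATISFIABLE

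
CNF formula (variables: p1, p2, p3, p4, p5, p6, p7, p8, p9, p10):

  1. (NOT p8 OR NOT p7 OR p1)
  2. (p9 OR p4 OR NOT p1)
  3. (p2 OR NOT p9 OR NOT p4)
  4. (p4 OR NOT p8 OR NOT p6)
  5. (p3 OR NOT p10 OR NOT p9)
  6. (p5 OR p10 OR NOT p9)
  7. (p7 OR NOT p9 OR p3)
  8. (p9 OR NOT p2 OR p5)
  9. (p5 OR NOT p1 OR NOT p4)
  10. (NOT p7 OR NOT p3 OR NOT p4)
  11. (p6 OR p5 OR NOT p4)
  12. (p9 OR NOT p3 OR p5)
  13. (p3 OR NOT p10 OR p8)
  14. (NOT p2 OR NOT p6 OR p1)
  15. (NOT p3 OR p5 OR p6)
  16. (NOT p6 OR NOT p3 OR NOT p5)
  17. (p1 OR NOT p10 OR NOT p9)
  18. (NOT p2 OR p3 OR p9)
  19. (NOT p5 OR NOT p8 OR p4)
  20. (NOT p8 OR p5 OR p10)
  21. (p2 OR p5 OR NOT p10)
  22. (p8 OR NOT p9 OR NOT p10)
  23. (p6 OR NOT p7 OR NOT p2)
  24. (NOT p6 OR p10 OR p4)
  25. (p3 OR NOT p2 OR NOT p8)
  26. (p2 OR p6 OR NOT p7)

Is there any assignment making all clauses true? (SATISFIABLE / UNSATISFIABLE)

SATISFIABLE

Try p1 = False.
Try p2 = True.
  then p6 is forced to False.
  then p7 is forced to False.
Set p3 = True and propagate.
  then p5 is forced to True.
For the remaining variables, p4 = True, p8 = False, p9 = True, p10 = False works.
So p1=False, p2=True, p3=True, p4=True, p5=True, p6=False, p7=False, p8=False, p9=True, p10=False is a satisfying assignment.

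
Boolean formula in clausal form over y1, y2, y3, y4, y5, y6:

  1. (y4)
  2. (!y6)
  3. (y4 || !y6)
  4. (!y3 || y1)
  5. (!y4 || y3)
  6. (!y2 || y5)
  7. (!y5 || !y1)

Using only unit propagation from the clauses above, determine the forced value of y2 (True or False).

Unit clause (y4) sets y4 = True.
(!y6) is a unit clause: y6 = False.
(y3 || !y4): since y4 = True, the clause reduces to (y3). y3 = True.
In (!y3 || y1), !y3 is now false; y1 must hold, so y1 = True.
(!y5 || !y1) with y1 = True leaves only !y5, so y5 = False.
From (y5 || !y2) and y5 = False: y2 = False.

False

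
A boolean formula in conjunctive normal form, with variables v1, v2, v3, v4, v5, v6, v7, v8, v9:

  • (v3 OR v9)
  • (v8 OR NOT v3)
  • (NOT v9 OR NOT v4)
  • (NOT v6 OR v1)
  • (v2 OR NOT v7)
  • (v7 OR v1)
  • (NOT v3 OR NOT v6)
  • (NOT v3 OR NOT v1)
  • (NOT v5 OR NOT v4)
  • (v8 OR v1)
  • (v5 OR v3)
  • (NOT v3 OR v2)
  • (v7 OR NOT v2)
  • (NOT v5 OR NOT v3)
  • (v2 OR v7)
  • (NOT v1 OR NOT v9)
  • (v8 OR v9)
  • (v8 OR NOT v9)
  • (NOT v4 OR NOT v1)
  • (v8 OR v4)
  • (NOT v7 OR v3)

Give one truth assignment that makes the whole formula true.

v1 = False, v2 = True, v3 = True, v4 = True, v5 = False, v6 = False, v7 = True, v8 = True, v9 = False

Pure literal: v6 appears only negated; assign v6 = False.
v8 occurs only positively in the remaining clauses — set v8 = True.
Branch on v1: take v1 = False.
  then v7 is forced to True.
  then v2 is forced to True.
  then v3 is forced to True.
  then v5 is forced to False.
The remaining clauses are satisfied by v4 = True, v9 = False.
Check each clause:
  1. (v9 OR v3) — v3 is true.
  2. (NOT v3 OR v8) — v8 is true.
  3. (NOT v9 OR NOT v4) — NOT v9 is true.
  4. (v1 OR NOT v6) — NOT v6 is true.
  5. (NOT v7 OR v2) — v2 is true.
  6. (v1 OR v7) — v7 is true.
  7. (NOT v3 OR NOT v6) — NOT v6 is true.
  8. (NOT v1 OR NOT v3) — NOT v1 is true.
  9. (NOT v4 OR NOT v5) — NOT v5 is true.
  10. (v8 OR v1) — v8 is true.
  11. (v3 OR v5) — v3 is true.
  12. (NOT v3 OR v2) — v2 is true.
  13. (NOT v2 OR v7) — v7 is true.
  14. (NOT v3 OR NOT v5) — NOT v5 is true.
  15. (v2 OR v7) — v2 is true.
  16. (NOT v1 OR NOT v9) — NOT v1 is true.
  17. (v8 OR v9) — v8 is true.
  18. (NOT v9 OR v8) — v8 is true.
  19. (NOT v4 OR NOT v1) — NOT v1 is true.
  20. (v8 OR v4) — v8 is true.
  21. (v3 OR NOT v7) — v3 is true.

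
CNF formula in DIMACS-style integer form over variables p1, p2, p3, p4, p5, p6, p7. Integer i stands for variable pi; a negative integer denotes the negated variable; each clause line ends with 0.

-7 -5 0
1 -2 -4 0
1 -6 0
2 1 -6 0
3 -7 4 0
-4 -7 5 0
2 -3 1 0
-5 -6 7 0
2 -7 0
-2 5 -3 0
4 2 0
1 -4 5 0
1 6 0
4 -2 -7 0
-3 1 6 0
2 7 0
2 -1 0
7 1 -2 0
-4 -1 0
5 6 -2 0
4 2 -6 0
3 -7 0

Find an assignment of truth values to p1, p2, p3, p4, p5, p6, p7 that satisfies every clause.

Set p1 = True and propagate.
  then p2 is forced to True.
  then p4 is forced to False.
  then p7 is forced to False.
Branch on p3: take p3 = True.
  then p5 is forced to True.
  then p6 is forced to False.
Every clause has at least one true literal under this assignment.
Check each clause:
  1. {¬p5, ¬p7} — ¬p7 is true.
  2. {¬p2, ¬p4, p1} — p1 is true.
  3. {p1, ¬p6} — p1 is true.
  4. {¬p6, p1, p2} — p1 is true.
  5. {p3, ¬p7, p4} — ¬p7 is true.
  6. {¬p4, ¬p7, p5} — ¬p7 is true.
  7. {p1, ¬p3, p2} — p1 is true.
  8. {p7, ¬p5, ¬p6} — ¬p6 is true.
  9. {p2, ¬p7} — ¬p7 is true.
  10. {p5, ¬p2, ¬p3} — p5 is true.
  11. {p2, p4} — p2 is true.
  12. {p1, p5, ¬p4} — p1 is true.
  13. {p6, p1} — p1 is true.
  14. {p4, ¬p7, ¬p2} — ¬p7 is true.
  15. {¬p3, p1, p6} — p1 is true.
  16. {p2, p7} — p2 is true.
  17. {p2, ¬p1} — p2 is true.
  18. {¬p2, p1, p7} — p1 is true.
  19. {¬p4, ¬p1} — ¬p4 is true.
  20. {p6, ¬p2, p5} — p5 is true.
  21. {p2, ¬p6, p4} — p2 is true.
  22. {p3, ¬p7} — ¬p7 is true.

p1=True, p2=True, p3=True, p4=False, p5=True, p6=False, p7=False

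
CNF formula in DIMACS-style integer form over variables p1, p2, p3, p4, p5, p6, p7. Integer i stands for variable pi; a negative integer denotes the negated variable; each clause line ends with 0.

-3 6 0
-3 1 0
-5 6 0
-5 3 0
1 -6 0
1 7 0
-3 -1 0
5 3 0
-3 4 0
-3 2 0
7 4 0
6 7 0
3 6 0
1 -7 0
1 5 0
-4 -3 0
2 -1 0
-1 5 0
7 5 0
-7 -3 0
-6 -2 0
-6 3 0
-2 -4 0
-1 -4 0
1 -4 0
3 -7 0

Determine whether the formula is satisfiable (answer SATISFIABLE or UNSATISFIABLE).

UNSATISFIABLE

p3 = True:
  propagation gives p6=True, p1=True; an empty clause results — contradiction.
p3 = False:
  propagation gives p5=False; an empty clause results — contradiction.
Every branch closes, so no satisfying assignment exists.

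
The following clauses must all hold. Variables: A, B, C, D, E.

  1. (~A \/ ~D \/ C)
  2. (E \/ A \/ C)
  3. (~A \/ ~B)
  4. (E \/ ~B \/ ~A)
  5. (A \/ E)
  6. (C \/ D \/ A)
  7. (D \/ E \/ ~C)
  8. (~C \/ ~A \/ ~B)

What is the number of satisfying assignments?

11

Split on A, then C.
  A=1, C=1: remaining (B,D,E) ∈ {(0,0,1); (0,1,0); (0,1,1)} — 3.
  A=1, C=0: remaining (B,D,E) ∈ {(0,0,0); (0,0,1)} — 2.
  A=0, C=1: remaining (B,D,E) ∈ {(0,0,1); (0,1,1); (1,0,1); (1,1,1)} — 4.
  A=0, C=0: remaining (B,D,E) ∈ {(0,1,1); (1,1,1)} — 2.
Total: 3 + 2 + 4 + 2 = 11.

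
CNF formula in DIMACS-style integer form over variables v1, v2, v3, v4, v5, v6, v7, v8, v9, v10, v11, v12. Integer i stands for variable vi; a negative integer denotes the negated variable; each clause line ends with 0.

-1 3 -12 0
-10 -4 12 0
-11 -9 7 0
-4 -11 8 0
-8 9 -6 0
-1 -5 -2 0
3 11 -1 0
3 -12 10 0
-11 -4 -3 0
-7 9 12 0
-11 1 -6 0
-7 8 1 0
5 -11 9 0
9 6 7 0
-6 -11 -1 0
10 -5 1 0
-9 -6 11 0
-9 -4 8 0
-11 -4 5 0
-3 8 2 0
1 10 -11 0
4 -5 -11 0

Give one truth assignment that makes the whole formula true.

v1=0, v2=1, v3=0, v4=0, v5=1, v6=0, v7=0, v8=1, v9=1, v10=1, v11=0, v12=1

Check each clause:
  1. {v3, ¬v12, ¬v1} — ¬v1 is true.
  2. {¬v4, ¬v10, v12} — ¬v4 is true.
  3. {v7, ¬v11, ¬v9} — ¬v11 is true.
  4. {v8, ¬v11, ¬v4} — v8 is true.
  5. {¬v6, v9, ¬v8} — v9 is true.
  6. {¬v1, ¬v2, ¬v5} — ¬v1 is true.
  7. {v11, ¬v1, v3} — ¬v1 is true.
  8. {¬v12, v3, v10} — v10 is true.
  9. {¬v3, ¬v11, ¬v4} — ¬v11 is true.
  10. {¬v7, v12, v9} — v9 is true.
  11. {v1, ¬v6, ¬v11} — ¬v6 is true.
  12. {v1, ¬v7, v8} — v8 is true.
  13. {v9, ¬v11, v5} — ¬v11 is true.
  14. {v6, v7, v9} — v9 is true.
  15. {¬v1, ¬v6, ¬v11} — ¬v6 is true.
  16. {v10, ¬v5, v1} — v10 is true.
  17. {v11, ¬v6, ¬v9} — ¬v6 is true.
  18. {v8, ¬v9, ¬v4} — v8 is true.
  19. {¬v11, v5, ¬v4} — ¬v11 is true.
  20. {v2, v8, ¬v3} — v8 is true.
  21. {¬v11, v1, v10} — v10 is true.
  22. {v4, ¬v5, ¬v11} — ¬v11 is true.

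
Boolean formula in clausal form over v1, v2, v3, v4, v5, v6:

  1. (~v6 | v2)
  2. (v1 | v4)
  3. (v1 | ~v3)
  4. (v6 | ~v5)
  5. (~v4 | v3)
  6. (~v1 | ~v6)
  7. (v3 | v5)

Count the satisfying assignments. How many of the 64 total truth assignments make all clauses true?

4

Satisfying assignments:
  v1=T v2=F v3=T v4=F v5=F v6=F
  v1=T v2=F v3=T v4=T v5=F v6=F
  v1=T v2=T v3=T v4=F v5=F v6=F
  v1=T v2=T v3=T v4=T v5=F v6=F
Count: 4.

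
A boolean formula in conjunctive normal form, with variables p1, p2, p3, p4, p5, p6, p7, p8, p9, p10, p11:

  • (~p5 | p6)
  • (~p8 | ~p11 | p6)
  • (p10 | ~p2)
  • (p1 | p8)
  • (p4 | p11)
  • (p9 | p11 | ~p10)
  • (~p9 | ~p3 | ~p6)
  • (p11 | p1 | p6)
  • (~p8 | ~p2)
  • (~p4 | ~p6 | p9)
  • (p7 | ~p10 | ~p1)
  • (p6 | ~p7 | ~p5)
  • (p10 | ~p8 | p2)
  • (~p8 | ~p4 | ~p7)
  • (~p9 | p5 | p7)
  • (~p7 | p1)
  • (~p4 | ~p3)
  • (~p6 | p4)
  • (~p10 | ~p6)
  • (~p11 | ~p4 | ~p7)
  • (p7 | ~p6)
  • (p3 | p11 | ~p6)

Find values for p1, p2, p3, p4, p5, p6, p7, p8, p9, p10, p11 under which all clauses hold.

Set p1 = True and propagate.
Set p2 = False and propagate.
The remaining clauses are satisfied by p3 = True, p4 = False, p5 = False, p6 = False, p7 = False, p8 = False, p9 = False, p10 = False, p11 = True.
Every clause has at least one true literal under this assignment.

p1=T, p2=F, p3=T, p4=F, p5=F, p6=F, p7=F, p8=F, p9=F, p10=F, p11=T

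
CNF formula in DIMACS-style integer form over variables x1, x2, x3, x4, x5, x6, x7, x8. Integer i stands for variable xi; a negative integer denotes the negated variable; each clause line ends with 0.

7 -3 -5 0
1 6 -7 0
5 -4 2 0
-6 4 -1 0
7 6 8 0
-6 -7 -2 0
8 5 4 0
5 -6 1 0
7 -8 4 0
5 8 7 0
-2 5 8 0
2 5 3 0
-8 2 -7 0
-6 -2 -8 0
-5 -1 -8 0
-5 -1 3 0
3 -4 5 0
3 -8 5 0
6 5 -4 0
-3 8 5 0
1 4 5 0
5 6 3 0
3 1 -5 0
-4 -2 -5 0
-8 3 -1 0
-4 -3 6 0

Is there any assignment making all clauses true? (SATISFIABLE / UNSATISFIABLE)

Set x1 = True and propagate.
Branch on x2: take x2 = True.
For the remaining variables, x3 = True, x4 = False, x5 = False, x6 = False, x7 = True, x8 = True works.
Every clause has at least one true literal under this assignment.
So x1=True, x2=True, x3=True, x4=False, x5=False, x6=False, x7=True, x8=True is a satisfying assignment.

SATISFIABLE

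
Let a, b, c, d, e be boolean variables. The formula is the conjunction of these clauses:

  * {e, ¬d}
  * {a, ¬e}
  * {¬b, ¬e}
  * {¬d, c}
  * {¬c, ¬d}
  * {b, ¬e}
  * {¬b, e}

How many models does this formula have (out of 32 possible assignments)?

The models are:
  a=F b=F c=F d=F e=F
  a=F b=F c=T d=F e=F
  a=T b=F c=F d=F e=F
  a=T b=F c=T d=F e=F
Count: 4.

4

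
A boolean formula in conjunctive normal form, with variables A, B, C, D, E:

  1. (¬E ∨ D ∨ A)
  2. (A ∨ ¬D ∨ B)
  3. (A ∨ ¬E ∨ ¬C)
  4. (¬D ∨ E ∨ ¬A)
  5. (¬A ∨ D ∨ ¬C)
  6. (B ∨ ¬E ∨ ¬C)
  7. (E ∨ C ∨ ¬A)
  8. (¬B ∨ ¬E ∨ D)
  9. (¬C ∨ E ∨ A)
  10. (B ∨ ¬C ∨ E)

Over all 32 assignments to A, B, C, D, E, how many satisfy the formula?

8

Split on E, then A.
  E=1, A=1: remaining (B,C,D) ∈ {(0,0,0); (0,0,1); (1,0,1); (1,1,1)} — 4.
  E=1, A=0: remaining (B,C,D) ∈ {(1,0,1)} — 1.
  E=0, A=1: a clause becomes empty — 0.
  E=0, A=0: remaining (B,C,D) ∈ {(0,0,0); (1,0,0); (1,0,1)} — 3.
Total: 4 + 1 + 0 + 3 = 8.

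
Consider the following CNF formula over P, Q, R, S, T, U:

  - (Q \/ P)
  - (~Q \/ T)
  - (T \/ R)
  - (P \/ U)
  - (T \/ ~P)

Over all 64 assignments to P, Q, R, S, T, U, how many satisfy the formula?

20

Case analysis on P and T:
  P=1, T=1: Q, R, S, U free → 2^4 = 16.
  P=1, T=0: a clause becomes empty — 0.
  P=0, T=1: remaining (Q,R,S,U) ∈ {(1,0,0,1); (1,0,1,1); (1,1,0,1); (1,1,1,1)} — 4.
  P=0, T=0: a clause becomes empty — 0.
Total: 16 + 0 + 4 + 0 = 20.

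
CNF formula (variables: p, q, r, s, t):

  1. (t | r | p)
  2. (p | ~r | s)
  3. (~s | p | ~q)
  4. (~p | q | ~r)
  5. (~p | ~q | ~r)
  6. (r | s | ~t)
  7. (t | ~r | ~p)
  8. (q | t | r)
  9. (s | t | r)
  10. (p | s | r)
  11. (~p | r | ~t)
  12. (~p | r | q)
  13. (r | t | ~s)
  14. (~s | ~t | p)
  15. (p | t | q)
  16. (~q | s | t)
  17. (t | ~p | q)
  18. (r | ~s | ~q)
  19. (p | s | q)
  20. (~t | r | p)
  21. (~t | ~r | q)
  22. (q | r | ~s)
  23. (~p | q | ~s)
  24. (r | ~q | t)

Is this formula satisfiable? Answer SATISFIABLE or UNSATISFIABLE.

UNSATISFIABLE

r = True:
  p = True:
    propagation gives q=True; an empty clause results — contradiction.
  p = False:
    propagation gives s=True, q=False, t=False; an empty clause results — contradiction.
r = False:
  t = True:
    propagation gives s=True, p=False; an empty clause results — contradiction.
  t = False:
    propagation gives p=True, q=True; an empty clause results — contradiction.
Every branch closes, so no satisfying assignment exists.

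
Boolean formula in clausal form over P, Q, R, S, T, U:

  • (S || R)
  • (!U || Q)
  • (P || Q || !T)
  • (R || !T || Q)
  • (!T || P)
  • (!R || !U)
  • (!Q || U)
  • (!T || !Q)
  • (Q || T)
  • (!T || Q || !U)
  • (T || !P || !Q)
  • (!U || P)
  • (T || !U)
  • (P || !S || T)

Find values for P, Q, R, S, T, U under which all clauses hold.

P=True, Q=False, R=True, S=False, T=True, U=False

Set P = True and propagate.
Set Q = False and propagate.
  then U is forced to False.
  then T is forced to True.
  then R is forced to True.
S is now unconstrained; take S = False.
Every clause has at least one true literal under this assignment.
Check each clause:
  1. (R || S) — R is true.
  2. (Q || !U) — !U is true.
  3. (Q || P || !T) — P is true.
  4. (R || Q || !T) — R is true.
  5. (!T || P) — P is true.
  6. (!U || !R) — !U is true.
  7. (U || !Q) — !Q is true.
  8. (!Q || !T) — !Q is true.
  9. (Q || T) — T is true.
  10. (!U || !T || Q) — !U is true.
  11. (T || !P || !Q) — T is true.
  12. (!U || P) — P is true.
  13. (T || !U) — !U is true.
  14. (P || !S || T) — P is true.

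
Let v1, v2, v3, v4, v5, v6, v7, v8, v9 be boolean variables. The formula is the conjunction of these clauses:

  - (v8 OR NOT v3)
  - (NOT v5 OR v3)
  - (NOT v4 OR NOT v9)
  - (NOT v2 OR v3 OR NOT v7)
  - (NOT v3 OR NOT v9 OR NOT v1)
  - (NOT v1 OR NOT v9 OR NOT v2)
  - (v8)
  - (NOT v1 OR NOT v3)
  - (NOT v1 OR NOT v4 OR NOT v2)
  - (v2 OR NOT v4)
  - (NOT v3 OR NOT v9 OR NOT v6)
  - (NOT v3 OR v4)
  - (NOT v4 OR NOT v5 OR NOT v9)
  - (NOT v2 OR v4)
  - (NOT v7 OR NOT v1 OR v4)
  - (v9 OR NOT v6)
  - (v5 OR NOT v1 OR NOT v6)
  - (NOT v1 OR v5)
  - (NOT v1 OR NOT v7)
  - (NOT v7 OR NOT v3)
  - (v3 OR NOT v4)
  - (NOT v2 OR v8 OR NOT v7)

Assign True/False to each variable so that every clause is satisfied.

v1=False, v2=False, v3=False, v4=False, v5=False, v6=False, v7=False, v8=True, v9=False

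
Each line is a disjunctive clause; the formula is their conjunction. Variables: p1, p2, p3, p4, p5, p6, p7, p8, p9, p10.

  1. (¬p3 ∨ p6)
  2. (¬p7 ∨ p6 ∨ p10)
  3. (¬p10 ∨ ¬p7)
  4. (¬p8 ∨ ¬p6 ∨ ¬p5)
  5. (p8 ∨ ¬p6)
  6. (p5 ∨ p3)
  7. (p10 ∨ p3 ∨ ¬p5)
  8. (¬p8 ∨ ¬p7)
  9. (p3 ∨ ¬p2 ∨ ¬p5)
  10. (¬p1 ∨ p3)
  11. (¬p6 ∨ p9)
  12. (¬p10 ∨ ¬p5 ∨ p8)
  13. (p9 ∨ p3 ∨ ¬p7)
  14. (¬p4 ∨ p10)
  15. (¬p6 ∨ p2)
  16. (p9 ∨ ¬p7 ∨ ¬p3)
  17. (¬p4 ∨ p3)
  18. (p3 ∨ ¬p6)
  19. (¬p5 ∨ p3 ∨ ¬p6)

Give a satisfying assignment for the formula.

p1=0, p2=1, p3=1, p4=1, p5=0, p6=1, p7=0, p8=1, p9=1, p10=1

Pure literal: p1 appears only negated; assign p1 = False.
p7 occurs only negated in the remaining clauses — set p7 = False.
Branch on p2: take p2 = True.
Set p3 = True and propagate.
  then p6 is forced to True.
  then p8 is forced to True.
  then p5 is forced to False.
  then p9 is forced to True.
The remaining clauses are satisfied by p4 = True, p10 = True.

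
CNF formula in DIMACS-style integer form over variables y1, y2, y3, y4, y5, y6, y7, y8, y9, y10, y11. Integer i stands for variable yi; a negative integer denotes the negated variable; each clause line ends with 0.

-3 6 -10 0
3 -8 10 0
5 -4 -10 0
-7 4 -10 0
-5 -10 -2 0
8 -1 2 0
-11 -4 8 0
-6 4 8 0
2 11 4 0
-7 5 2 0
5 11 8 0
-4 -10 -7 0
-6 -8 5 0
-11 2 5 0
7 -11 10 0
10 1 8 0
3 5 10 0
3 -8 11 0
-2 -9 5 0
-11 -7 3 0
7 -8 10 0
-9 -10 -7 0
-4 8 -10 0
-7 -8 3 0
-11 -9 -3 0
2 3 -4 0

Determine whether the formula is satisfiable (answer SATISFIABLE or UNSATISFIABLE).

SATISFIABLE

Pure literal: y9 appears only negated; assign y9 = False.
Set y1 = False and propagate.
Branch on y2: take y2 = False.
Branch on y3: take y3 = True.
For the remaining variables, y4 = True, y5 = True, y6 = True, y7 = True, y8 = True, y10 = False, y11 = False works.
So y1=0, y2=0, y3=1, y4=1, y5=1, y6=1, y7=1, y8=1, y9=0, y10=0, y11=0 is a satisfying assignment.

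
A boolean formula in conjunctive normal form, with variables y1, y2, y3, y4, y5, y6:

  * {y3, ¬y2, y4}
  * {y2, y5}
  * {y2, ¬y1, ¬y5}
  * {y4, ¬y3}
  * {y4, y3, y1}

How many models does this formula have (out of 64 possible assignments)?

Split on y2, then y3.
  y2=1, y3=1: forces y4=1; y1, y5, y6 free → 2^3 = 8.
  y2=1, y3=0: forces y4=1; y1, y5, y6 free → 2^3 = 8.
  y2=0, y3=1: remaining (y1,y4,y5,y6) ∈ {(0,1,1,0); (0,1,1,1)} — 2.
  y2=0, y3=0: remaining (y1,y4,y5,y6) ∈ {(0,1,1,0); (0,1,1,1)} — 2.
Total: 8 + 8 + 2 + 2 = 20.

20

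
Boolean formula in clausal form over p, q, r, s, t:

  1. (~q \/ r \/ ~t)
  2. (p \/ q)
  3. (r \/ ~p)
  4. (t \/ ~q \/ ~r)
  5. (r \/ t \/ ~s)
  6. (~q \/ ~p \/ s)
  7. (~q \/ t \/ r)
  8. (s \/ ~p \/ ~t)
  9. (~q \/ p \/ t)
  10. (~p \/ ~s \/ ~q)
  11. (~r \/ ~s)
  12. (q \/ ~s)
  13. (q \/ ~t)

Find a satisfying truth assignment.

Try p = False.
  then q is forced to True.
  then t is forced to True.
  then r is forced to True.
  then s is forced to False.
Check each clause:
  1. (~t \/ ~q \/ r) — r is true.
  2. (p \/ q) — q is true.
  3. (~p \/ r) — r is true.
  4. (t \/ ~r \/ ~q) — t is true.
  5. (r \/ ~s \/ t) — r is true.
  6. (s \/ ~p \/ ~q) — ~p is true.
  7. (t \/ ~q \/ r) — r is true.
  8. (~t \/ s \/ ~p) — ~p is true.
  9. (p \/ t \/ ~q) — t is true.
  10. (~p \/ ~s \/ ~q) — ~s is true.
  11. (~s \/ ~r) — ~s is true.
  12. (q \/ ~s) — q is true.
  13. (~t \/ q) — q is true.

p=F, q=T, r=T, s=F, t=T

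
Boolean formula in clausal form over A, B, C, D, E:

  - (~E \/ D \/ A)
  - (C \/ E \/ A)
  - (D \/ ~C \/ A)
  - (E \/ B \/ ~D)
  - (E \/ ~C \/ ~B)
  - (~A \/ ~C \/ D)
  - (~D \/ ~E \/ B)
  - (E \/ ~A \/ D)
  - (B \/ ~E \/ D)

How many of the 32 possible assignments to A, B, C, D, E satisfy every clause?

Satisfying assignments:
  A=F B=T C=F D=T E=T
  A=F B=T C=T D=T E=T
  A=T B=T C=F D=F E=T
  A=T B=T C=F D=T E=F
  A=T B=T C=F D=T E=T
  A=T B=T C=T D=T E=T
That's 6 in total.

6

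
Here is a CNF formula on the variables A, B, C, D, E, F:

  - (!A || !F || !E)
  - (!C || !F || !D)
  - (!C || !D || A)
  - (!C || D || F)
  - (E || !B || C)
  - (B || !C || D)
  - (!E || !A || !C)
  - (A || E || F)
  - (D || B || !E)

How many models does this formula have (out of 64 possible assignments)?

20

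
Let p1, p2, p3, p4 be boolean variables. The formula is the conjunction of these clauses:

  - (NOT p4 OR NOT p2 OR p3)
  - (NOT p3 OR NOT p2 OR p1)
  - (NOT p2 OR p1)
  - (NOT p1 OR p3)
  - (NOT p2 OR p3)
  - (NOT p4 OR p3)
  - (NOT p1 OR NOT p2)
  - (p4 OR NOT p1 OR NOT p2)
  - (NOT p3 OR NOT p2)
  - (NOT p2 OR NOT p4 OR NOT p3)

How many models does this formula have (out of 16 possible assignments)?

5

Satisfying assignments:
  p1=0 p2=0 p3=0 p4=0
  p1=0 p2=0 p3=1 p4=0
  p1=0 p2=0 p3=1 p4=1
  p1=1 p2=0 p3=1 p4=0
  p1=1 p2=0 p3=1 p4=1
That's 5 in total.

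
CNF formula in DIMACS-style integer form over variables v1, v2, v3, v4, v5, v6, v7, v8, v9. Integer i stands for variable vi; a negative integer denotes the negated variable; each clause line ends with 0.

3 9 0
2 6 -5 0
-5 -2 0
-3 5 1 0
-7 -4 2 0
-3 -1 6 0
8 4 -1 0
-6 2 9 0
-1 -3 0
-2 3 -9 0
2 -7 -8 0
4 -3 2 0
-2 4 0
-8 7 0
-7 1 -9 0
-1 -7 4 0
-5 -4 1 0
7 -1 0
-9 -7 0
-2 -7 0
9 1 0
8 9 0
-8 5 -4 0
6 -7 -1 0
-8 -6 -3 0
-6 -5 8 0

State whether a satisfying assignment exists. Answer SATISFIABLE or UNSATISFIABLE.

SATISFIABLE

Try v1 = False.
  then v9 is forced to True.
  then v7 is forced to False.
  then v8 is forced to False.
Set v2 = False and propagate.
The remaining clauses are satisfied by v3 = False, v4 = False, v5 = False, v6 = True.
Every clause has at least one true literal under this assignment.
So v1=F, v2=F, v3=F, v4=F, v5=F, v6=T, v7=F, v8=F, v9=T is a satisfying assignment.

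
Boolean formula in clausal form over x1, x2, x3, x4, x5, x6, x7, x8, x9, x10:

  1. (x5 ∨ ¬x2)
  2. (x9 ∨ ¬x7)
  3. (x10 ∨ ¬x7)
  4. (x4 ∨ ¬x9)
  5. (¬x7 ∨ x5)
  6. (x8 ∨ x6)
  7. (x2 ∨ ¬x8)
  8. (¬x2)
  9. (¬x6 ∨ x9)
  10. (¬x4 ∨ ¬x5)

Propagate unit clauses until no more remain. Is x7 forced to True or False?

(¬x2) stands alone — x2 = False.
(x2 ∨ ¬x8): since x2 = False, the clause reduces to (¬x8). x8 = False.
(x8 ∨ x6) with x8 = False leaves only x6, so x6 = True.
(x9 ∨ ¬x6): since x6 = True, the clause reduces to (x9). x9 = True.
(x4 ∨ ¬x9) with x9 = True leaves only x4, so x4 = True.
(¬x5 ∨ ¬x4) with x4 = True leaves only ¬x5, so x5 = False.
From (¬x7 ∨ x5) and x5 = False: x7 = False.

False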